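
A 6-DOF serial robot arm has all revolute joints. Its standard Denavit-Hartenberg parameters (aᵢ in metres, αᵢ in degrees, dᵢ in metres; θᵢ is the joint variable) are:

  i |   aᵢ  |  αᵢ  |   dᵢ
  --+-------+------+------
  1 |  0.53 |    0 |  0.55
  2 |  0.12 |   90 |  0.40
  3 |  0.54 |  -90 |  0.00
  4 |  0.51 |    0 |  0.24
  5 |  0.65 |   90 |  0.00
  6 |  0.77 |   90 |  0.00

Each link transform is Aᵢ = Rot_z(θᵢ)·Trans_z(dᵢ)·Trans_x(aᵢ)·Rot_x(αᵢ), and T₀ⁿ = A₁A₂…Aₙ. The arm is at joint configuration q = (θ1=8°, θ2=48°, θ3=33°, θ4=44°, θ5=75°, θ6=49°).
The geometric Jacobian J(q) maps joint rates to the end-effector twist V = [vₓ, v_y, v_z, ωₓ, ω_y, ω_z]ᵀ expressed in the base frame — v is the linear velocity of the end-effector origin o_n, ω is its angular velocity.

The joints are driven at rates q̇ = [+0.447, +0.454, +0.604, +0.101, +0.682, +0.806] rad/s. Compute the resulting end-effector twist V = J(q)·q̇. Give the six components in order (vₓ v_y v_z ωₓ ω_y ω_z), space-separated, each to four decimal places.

o_n = [-0.6268, 0.8067, 1.8276]
J₁: ẑ×o_n = [-0.8067, -0.6268, 0.0000], ω = ẑ
J2: z=[0.0000, 0.0000, 1.0000] o=[0.5248, 0.0738, 0.5500] → [-0.7329, -1.1516, 0.0000, 0.0000, 0.0000, 1.0000]
J3: z=[0.8290, -0.5592, 0.0000] o=[0.5919, 0.1732, 0.9500] → [-0.4907, -0.7275, -0.1563, 0.8290, -0.5592, 0.0000]
J4: z=[-0.3046, -0.4515, 0.8387] o=[0.8452, 0.5487, 1.2441] → [-0.4798, -1.0568, -0.7432, -0.3046, -0.4515, 0.8387]
J5: z=[-0.3046, -0.4515, 0.8387] o=[0.6504, 0.8935, 1.6452] → [-0.0095, -1.0156, -0.5503, -0.3046, -0.4515, 0.8387]
J6: z=[0.0083, 0.8792, 0.4764] o=[0.0313, 0.9923, 1.4736] → [0.3996, -0.3164, 0.5771, 0.0083, 0.8792, 0.4764]
V = J·q̇ = [-0.7226, -2.2969, -0.0796, 0.2689, 0.0174, 1.9416]

-0.7226 -2.2969 -0.0796 0.2689 0.0174 1.9416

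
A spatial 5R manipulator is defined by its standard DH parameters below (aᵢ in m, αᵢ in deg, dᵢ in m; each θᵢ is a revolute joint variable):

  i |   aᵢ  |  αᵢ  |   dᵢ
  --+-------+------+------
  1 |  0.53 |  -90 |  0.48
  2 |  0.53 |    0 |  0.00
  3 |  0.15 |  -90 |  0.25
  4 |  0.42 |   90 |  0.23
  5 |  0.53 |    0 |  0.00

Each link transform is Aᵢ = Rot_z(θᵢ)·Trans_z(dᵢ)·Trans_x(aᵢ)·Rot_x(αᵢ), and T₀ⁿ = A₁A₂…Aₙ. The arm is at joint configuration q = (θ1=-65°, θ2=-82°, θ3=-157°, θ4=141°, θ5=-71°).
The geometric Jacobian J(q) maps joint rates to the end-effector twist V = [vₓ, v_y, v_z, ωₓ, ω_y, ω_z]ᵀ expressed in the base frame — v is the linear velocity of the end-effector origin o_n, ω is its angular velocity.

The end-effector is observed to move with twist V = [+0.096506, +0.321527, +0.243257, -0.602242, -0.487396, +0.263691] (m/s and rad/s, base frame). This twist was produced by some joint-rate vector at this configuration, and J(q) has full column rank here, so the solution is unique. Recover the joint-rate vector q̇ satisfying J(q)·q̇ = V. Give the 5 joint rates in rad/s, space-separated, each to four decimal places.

o_n = [0.3096, -0.9547, 1.1314]
J₁: ẑ×o_n = [0.9547, 0.3096, -0.0000], ω = ẑ
J2: z=[0.9063, 0.4226, 0.0000] o=[0.2240, -0.4803, 0.4800] → [0.2753, -0.5903, -0.4661, 0.9063, 0.4226, 0.0000]
J3: z=[0.9063, 0.4226, 0.0000] o=[0.2552, -0.5472, 1.0048] → [0.0535, -0.1147, -0.3923, 0.9063, 0.4226, 0.0000]
J4: z=[-0.3623, 0.7769, 0.5150] o=[0.4491, -0.3715, 0.8763] → [0.4985, 0.0205, 0.3196, -0.3623, 0.7769, 0.5150]
J5: z=[-0.8413, -0.0347, -0.5394] o=[0.1973, -0.4569, 1.2745] → [-0.2636, -0.1810, 0.4227, -0.8413, -0.0347, -0.5394]
q̇ = J⁺·V = [0.2220, -0.2370, -0.6780, -0.1390, -0.2100]

0.2220 -0.2370 -0.6780 -0.1390 -0.2100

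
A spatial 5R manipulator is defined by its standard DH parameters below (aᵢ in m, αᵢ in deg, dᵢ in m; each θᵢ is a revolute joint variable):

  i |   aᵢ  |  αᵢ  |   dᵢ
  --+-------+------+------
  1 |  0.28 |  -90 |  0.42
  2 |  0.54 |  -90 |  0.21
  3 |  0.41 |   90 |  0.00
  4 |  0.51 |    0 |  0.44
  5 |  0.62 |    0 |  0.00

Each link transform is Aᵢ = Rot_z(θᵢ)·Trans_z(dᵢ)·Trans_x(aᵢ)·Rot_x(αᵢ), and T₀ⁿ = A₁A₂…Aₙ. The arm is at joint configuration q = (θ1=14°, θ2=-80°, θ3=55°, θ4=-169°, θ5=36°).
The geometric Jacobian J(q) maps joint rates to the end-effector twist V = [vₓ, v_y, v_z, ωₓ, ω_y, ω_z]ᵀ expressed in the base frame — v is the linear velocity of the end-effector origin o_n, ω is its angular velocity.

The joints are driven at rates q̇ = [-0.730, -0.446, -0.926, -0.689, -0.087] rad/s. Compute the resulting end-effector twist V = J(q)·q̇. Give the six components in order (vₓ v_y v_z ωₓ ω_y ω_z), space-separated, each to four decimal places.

0.6979 0.7088 -1.1622 -0.7764 -1.1119 -1.1952

o_n = [-0.3661, 0.8187, 1.1123]
J₁: ẑ×o_n = [-0.8187, -0.3661, 0.0000], ω = ẑ
J2: z=[-0.2419, 0.9703, 0.0000] o=[0.2717, 0.0677, 0.4200] → [0.6718, 0.1675, 0.4372, -0.2419, 0.9703, 0.0000]
J3: z=[0.9556, 0.2382, -0.1736] o=[0.3119, 0.2942, 0.9518] → [0.1293, -0.0357, 0.6628, 0.9556, 0.2382, -0.1736]
J4: z=[-0.0007, 0.5910, 0.8067] o=[0.4327, -0.0218, 1.1834] → [-0.7201, -0.6445, 0.4715, -0.0007, 0.5910, 0.8067]
J5: z=[-0.0007, 0.5910, 0.8067] o=[0.1918, 0.6009, 1.2725] → [-0.2704, -0.4502, 0.3296, -0.0007, 0.5910, 0.8067]
V = J·q̇ = [0.6979, 0.7088, -1.1622, -0.7764, -1.1119, -1.1952]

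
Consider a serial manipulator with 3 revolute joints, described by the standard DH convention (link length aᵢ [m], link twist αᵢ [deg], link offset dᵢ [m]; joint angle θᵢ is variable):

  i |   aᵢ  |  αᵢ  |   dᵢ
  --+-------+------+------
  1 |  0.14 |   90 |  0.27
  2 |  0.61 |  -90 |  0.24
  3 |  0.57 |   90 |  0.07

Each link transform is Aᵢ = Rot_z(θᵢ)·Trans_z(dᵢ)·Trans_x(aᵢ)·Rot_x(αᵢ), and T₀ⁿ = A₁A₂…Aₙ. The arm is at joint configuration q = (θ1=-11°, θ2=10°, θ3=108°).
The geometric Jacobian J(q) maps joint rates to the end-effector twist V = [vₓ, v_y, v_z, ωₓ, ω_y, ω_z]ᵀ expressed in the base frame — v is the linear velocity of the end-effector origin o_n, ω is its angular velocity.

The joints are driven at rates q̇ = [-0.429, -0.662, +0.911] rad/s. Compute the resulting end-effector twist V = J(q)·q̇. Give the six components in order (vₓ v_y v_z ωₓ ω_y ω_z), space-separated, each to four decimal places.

-0.3325 -0.3414 -0.3606 -0.0290 0.6800 0.4682

o_n = [0.6026, 0.1906, 0.4143]
J₁: ẑ×o_n = [-0.1906, 0.6026, 0.0000], ω = ẑ
J2: z=[-0.1908, -0.9816, 0.0000] o=[0.1374, -0.0267, 0.2700] → [-0.1416, 0.0275, 0.4151, -0.1908, -0.9816, 0.0000]
J3: z=[-0.1705, 0.0331, 0.9848] o=[0.6813, -0.3769, 0.3759] → [-0.5577, -0.0710, -0.0941, -0.1705, 0.0331, 0.9848]
V = J·q̇ = [-0.3325, -0.3414, -0.3606, -0.0290, 0.6800, 0.4682]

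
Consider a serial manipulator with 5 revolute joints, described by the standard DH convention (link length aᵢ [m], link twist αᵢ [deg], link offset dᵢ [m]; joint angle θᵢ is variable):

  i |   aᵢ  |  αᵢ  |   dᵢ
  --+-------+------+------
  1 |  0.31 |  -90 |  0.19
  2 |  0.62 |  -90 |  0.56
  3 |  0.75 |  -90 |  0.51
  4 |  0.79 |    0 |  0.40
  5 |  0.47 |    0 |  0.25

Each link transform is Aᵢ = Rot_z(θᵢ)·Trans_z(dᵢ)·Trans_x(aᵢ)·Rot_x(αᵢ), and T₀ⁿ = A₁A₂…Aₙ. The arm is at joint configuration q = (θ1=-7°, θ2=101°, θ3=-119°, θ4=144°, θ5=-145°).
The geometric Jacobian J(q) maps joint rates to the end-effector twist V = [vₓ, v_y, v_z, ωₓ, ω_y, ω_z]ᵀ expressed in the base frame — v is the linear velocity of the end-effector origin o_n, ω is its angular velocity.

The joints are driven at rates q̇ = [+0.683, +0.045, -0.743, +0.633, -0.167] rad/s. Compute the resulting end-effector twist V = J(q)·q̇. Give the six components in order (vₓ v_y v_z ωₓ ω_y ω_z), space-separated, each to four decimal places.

-1.0665 0.1480 0.5078 0.6797 0.1895 0.1411

o_n = [0.2520, 1.3626, -0.6900]
J₁: ẑ×o_n = [-1.3626, 0.2520, 0.0000], ω = ẑ
J2: z=[0.1219, 0.9925, 0.0000] o=[0.3077, -0.0378, 0.1900] → [-0.8734, 0.1072, 0.2259, 0.1219, 0.9925, 0.0000]
J3: z=[-0.9743, 0.1196, 0.1908] o=[0.2585, 0.5325, -0.4186] → [-0.1909, -0.2656, -0.8080, -0.9743, 0.1196, 0.1908]
J4: z=[-0.1066, 0.5015, -0.8586] o=[-0.0896, 1.2361, 0.0356] → [-0.2554, -0.3706, -0.1848, -0.1066, 0.5015, -0.8586]
J5: z=[-0.1066, 0.5015, -0.8586] o=[0.1934, 0.8335, -0.7006] → [0.4595, -0.0492, -0.0858, -0.1066, 0.5015, -0.8586]
V = J·q̇ = [-1.0665, 0.1480, 0.5078, 0.6797, 0.1895, 0.1411]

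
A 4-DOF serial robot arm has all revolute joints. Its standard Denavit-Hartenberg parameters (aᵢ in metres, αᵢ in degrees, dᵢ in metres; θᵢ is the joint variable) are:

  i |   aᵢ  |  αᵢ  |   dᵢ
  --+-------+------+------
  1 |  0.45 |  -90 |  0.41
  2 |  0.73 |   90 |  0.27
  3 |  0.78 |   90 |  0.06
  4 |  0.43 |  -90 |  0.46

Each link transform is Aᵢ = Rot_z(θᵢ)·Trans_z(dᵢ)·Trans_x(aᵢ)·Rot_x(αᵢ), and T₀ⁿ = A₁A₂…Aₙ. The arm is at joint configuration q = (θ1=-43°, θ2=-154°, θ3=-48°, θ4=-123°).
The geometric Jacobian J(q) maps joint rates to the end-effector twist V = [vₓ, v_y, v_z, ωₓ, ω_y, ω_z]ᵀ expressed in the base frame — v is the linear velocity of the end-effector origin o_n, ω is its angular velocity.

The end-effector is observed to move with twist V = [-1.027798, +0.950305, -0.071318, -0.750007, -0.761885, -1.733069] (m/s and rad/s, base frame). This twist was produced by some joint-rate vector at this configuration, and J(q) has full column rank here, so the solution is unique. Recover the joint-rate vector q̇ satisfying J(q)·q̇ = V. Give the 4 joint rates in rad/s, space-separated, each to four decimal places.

-0.9550 -0.7850 0.7120 0.4240

o_n = [-0.3721, -0.2593, 1.0105]
J₁: ẑ×o_n = [0.2593, -0.3721, 0.0000], ω = ẑ
J2: z=[0.6820, 0.7314, 0.0000] o=[0.3291, -0.3069, 0.4100] → [0.4391, -0.4095, 0.5453, 0.6820, 0.7314, 0.0000]
J3: z=[-0.3206, 0.2990, -0.8988] o=[0.0334, 0.3380, 0.7300] → [-0.4530, 0.4544, 0.3127, -0.3206, 0.2990, -0.8988]
J4: z=[0.0322, -0.9449, -0.3258] o=[-0.7242, 0.2520, 0.9049] → [-0.2663, -0.1181, 0.3163, 0.0322, -0.9449, -0.3258]
q̇ = J⁺·V = [-0.9550, -0.7850, 0.7120, 0.4240]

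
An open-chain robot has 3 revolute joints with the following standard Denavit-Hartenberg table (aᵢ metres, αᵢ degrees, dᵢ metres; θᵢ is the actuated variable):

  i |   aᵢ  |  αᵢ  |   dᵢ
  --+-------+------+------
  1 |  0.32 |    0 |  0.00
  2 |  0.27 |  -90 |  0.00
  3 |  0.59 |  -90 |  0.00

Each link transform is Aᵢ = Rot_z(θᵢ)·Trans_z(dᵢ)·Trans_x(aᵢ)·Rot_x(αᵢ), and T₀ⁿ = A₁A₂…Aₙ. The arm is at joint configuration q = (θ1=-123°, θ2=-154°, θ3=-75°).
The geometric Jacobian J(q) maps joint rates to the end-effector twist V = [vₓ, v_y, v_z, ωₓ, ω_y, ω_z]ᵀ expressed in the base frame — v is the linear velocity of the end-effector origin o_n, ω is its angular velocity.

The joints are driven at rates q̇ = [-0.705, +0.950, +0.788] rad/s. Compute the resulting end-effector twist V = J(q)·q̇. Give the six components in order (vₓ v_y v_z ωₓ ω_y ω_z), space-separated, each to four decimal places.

-0.2373 0.5812 -0.1203 -0.7821 0.0960 0.2450

o_n = [-0.1228, 0.1512, 0.5699]
J₁: ẑ×o_n = [-0.1512, -0.1228, 0.0000], ω = ẑ
J2: z=[0.0000, 0.0000, 1.0000] o=[-0.1743, -0.2684, 0.0000] → [-0.4196, 0.0515, 0.0000, 0.0000, 0.0000, 1.0000]
J3: z=[-0.9925, 0.1219, 0.0000] o=[-0.1414, -0.0004, 0.0000] → [0.0695, 0.5656, -0.1527, -0.9925, 0.1219, 0.0000]
V = J·q̇ = [-0.2373, 0.5812, -0.1203, -0.7821, 0.0960, 0.2450]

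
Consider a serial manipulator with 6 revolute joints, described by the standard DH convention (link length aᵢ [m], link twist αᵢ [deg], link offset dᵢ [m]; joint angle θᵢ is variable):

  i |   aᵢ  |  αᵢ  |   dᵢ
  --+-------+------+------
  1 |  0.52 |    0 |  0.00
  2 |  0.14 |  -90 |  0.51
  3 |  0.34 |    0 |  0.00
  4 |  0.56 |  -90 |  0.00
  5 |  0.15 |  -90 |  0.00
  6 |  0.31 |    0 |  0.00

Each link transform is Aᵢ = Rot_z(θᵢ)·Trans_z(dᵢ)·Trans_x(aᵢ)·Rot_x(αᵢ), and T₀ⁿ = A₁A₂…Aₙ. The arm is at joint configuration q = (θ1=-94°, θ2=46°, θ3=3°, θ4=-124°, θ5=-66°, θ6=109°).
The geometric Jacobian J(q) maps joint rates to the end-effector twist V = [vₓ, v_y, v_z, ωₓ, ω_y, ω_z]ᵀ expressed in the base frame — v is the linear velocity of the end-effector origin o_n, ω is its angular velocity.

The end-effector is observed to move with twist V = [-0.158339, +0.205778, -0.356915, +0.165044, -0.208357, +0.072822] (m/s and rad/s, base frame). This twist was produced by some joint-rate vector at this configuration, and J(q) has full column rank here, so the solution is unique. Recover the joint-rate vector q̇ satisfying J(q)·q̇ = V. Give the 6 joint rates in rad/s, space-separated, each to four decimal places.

o_n = [-0.0501, -0.4364, 0.8384]
J₁: ẑ×o_n = [0.4364, -0.0501, 0.0000], ω = ẑ
J2: z=[0.0000, 0.0000, 1.0000] o=[-0.0363, -0.5187, 0.0000] → [-0.0823, -0.0138, 0.0000, 0.0000, 0.0000, 1.0000]
J3: z=[0.7431, 0.6691, 0.0000] o=[0.0574, -0.6228, 0.5100] → [0.2197, -0.2440, 0.2104, 0.7431, 0.6691, 0.0000]
J4: z=[0.7431, 0.6691, 0.0000] o=[0.2846, -0.8751, 0.4922] → [0.2316, -0.2572, 0.5499, 0.7431, 0.6691, 0.0000]
J5: z=[0.5736, -0.6370, 0.5150] o=[0.0916, -0.6608, 0.9722] → [-0.0303, 0.0038, 0.0384, 0.5736, -0.6370, 0.5150]
J6: z=[-0.6171, 0.0775, 0.7831] o=[0.1724, -0.5457, 1.0245] → [-0.1000, -0.2891, -0.0502, -0.6171, 0.0775, 0.7831]
q̇ = J⁺·V = [-0.2150, 0.6400, 0.7840, -0.9960, 0.0460, -0.4800]

-0.2150 0.6400 0.7840 -0.9960 0.0460 -0.4800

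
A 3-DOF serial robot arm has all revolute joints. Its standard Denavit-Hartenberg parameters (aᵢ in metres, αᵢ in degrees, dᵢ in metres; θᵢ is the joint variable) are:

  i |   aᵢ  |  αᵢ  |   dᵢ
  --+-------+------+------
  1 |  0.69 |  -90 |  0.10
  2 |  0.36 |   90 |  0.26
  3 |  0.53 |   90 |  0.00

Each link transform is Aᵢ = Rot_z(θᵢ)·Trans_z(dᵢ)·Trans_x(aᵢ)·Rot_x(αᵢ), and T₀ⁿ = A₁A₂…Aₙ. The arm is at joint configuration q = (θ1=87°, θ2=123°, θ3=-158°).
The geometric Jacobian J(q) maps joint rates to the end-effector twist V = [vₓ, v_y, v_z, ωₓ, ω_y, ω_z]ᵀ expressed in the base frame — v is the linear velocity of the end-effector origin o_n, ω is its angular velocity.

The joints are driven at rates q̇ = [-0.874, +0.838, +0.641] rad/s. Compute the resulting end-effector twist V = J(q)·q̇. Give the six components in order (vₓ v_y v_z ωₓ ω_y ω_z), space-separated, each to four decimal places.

0.9833 0.0253 -0.1667 -0.8087 0.5807 -1.2231

o_n = [-0.0215, 0.7637, 0.2102]
J₁: ẑ×o_n = [-0.7637, -0.0215, 0.0000], ω = ẑ
J2: z=[-0.9986, 0.0523, 0.0000] o=[0.0361, 0.6891, 0.1000] → [0.0058, 0.1101, -0.0716, -0.9986, 0.0523, 0.0000]
J3: z=[0.0439, 0.8375, -0.5446] o=[-0.2338, 0.5069, -0.2019] → [0.4851, -0.1337, -0.1665, 0.0439, 0.8375, -0.5446]
V = J·q̇ = [0.9833, 0.0253, -0.1667, -0.8087, 0.5807, -1.2231]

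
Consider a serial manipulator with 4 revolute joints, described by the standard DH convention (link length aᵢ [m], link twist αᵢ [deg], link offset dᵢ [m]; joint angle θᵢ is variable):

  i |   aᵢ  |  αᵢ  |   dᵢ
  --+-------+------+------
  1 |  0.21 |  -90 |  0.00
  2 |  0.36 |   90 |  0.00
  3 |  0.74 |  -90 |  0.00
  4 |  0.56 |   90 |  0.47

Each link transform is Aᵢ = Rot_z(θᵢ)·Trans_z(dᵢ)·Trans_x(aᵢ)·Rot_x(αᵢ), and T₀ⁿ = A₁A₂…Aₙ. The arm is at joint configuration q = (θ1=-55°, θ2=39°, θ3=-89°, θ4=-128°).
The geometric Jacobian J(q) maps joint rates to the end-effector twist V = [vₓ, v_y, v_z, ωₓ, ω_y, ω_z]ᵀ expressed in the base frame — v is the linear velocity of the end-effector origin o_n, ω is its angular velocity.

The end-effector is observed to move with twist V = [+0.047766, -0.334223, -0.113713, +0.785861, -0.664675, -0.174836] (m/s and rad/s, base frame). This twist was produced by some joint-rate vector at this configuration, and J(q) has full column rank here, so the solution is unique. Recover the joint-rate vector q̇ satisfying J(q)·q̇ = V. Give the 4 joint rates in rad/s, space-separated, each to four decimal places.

0.0070 0.2470 0.4850 0.8880

o_n = [0.3358, -1.1542, -0.1837]
J₁: ẑ×o_n = [1.1542, 0.3358, -0.0000], ω = ẑ
J2: z=[0.8192, 0.5736, 0.0000] o=[0.1205, -0.1720, 0.0000] → [-0.1054, 0.1505, -0.9280, 0.8192, 0.5736, 0.0000]
J3: z=[0.3610, -0.5155, 0.7771] o=[0.2809, -0.4012, -0.2266] → [0.5631, 0.0272, -0.2435, 0.3610, -0.5155, 0.7771]
J4: z=[0.4600, -0.6265, -0.6292] o=[-0.3194, -0.8338, -0.2347] → [-0.2335, -0.4357, 0.2631, 0.4600, -0.6265, -0.6292]
q̇ = J⁺·V = [0.0070, 0.2470, 0.4850, 0.8880]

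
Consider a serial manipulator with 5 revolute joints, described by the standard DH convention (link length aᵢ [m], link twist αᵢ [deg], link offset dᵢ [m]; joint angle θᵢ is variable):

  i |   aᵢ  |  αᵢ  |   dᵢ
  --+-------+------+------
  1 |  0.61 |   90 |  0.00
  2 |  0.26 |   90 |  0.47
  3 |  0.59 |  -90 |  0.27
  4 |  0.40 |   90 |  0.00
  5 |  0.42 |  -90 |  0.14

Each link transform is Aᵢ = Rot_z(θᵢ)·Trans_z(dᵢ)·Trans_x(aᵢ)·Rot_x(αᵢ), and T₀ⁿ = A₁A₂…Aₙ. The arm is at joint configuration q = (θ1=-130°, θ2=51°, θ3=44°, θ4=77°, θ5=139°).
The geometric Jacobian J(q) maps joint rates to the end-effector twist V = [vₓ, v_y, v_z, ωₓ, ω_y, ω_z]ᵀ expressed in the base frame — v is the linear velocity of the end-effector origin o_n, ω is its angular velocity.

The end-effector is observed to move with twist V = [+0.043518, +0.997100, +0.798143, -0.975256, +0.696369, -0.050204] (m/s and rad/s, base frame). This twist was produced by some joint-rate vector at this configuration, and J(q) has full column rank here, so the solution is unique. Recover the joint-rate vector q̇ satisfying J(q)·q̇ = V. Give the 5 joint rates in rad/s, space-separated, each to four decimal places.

-0.8480 0.9340 -0.5840 -0.2840 0.6870

o_n = [-1.6552, -0.1279, 0.3310]
J₁: ẑ×o_n = [0.1279, -1.6552, 0.0000], ω = ẑ
J2: z=[-0.7660, 0.6428, 0.0000] o=[-0.3921, -0.4673, 0.0000] → [0.2128, 0.2536, 0.5519, -0.7660, 0.6428, 0.0000]
J3: z=[-0.4995, -0.5953, -0.6293] o=[-0.8573, -0.2905, 0.2021] → [0.0256, 0.5666, -0.5563, -0.4995, -0.5953, -0.6293]
J4: z=[-0.2700, 0.7973, -0.5399] o=[-1.4778, -0.3924, 0.3620] → [0.1181, 0.0874, 0.0700, -0.2700, 0.7973, -0.5399]
J5: z=[-0.9144, -0.0367, 0.4031] o=[-1.3572, -0.1514, 0.6575] → [0.0025, -0.4187, -0.0325, -0.9144, -0.0367, 0.4031]
q̇ = J⁺·V = [-0.8480, 0.9340, -0.5840, -0.2840, 0.6870]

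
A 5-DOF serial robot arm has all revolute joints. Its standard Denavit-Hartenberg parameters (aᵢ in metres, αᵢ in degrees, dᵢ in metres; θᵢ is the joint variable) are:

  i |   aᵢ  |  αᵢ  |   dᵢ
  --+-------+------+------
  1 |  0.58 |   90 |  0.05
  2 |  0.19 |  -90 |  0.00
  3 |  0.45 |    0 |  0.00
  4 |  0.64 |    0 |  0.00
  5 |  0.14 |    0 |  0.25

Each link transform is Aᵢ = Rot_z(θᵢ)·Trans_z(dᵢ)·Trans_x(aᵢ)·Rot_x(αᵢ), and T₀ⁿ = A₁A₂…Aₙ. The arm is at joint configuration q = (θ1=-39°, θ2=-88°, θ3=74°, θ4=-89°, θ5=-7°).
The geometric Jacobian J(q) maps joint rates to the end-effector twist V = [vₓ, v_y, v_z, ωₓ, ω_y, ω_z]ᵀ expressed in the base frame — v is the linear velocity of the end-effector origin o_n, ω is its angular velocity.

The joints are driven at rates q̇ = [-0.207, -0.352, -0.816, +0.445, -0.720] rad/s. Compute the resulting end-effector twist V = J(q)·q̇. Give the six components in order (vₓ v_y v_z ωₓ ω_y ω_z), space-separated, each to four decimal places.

o_n = [0.8087, -0.3789, -1.0027]
J₁: ẑ×o_n = [0.3789, 0.8087, -0.0000], ω = ẑ
J2: z=[-0.6293, -0.7771, 0.0000] o=[0.4507, -0.3650, 0.0500] → [0.8181, -0.6625, 0.2869, -0.6293, -0.7771, 0.0000]
J3: z=[0.7767, -0.6289, 0.0349] o=[0.4559, -0.3692, -0.1399] → [0.5430, 0.6824, 0.2143, 0.7767, -0.6289, 0.0349]
J4: z=[0.7767, -0.6289, 0.0349] o=[0.7315, -0.0357, -0.2638] → [0.4766, 0.5765, -0.2180, 0.7767, -0.6289, 0.0349]
J5: z=[0.7767, -0.6289, 0.0349] o=[0.6440, -0.1780, -0.8817] → [0.0831, 0.0997, -0.0524, 0.7767, -0.6289, 0.0349]
V = J·q̇ = [-0.6572, -0.3063, -0.3352, -0.6258, 0.9597, -0.2451]

-0.6572 -0.3063 -0.3352 -0.6258 0.9597 -0.2451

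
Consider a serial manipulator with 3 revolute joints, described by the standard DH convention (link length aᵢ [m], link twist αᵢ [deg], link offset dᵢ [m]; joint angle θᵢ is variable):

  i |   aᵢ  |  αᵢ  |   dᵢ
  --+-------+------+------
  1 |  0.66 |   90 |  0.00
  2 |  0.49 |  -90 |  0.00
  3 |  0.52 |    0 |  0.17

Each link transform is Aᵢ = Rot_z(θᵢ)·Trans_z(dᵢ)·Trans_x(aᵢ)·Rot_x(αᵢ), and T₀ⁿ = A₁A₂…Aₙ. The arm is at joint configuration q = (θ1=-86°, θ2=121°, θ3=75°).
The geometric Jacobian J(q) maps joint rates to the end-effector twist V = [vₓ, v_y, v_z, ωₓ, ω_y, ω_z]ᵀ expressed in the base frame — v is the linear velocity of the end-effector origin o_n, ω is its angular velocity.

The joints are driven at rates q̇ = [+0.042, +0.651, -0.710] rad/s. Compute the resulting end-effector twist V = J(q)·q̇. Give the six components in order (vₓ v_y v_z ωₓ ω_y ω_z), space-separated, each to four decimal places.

o_n = [0.5145, -0.1571, 0.4478]
J₁: ẑ×o_n = [0.1571, 0.5145, -0.0000], ω = ẑ
J2: z=[-0.9976, -0.0698, 0.0000] o=[0.0460, -0.6584, 0.0000] → [-0.0312, 0.4467, -0.4674, -0.9976, -0.0698, 0.0000]
J3: z=[-0.0598, 0.8551, -0.5150] o=[0.0284, -0.4066, 0.4200] → [0.1523, -0.2487, -0.4305, -0.0598, 0.8551, -0.5150]
V = J·q̇ = [-0.1219, 0.4890, 0.0014, -0.6070, -0.6525, 0.4077]

-0.1219 0.4890 0.0014 -0.6070 -0.6525 0.4077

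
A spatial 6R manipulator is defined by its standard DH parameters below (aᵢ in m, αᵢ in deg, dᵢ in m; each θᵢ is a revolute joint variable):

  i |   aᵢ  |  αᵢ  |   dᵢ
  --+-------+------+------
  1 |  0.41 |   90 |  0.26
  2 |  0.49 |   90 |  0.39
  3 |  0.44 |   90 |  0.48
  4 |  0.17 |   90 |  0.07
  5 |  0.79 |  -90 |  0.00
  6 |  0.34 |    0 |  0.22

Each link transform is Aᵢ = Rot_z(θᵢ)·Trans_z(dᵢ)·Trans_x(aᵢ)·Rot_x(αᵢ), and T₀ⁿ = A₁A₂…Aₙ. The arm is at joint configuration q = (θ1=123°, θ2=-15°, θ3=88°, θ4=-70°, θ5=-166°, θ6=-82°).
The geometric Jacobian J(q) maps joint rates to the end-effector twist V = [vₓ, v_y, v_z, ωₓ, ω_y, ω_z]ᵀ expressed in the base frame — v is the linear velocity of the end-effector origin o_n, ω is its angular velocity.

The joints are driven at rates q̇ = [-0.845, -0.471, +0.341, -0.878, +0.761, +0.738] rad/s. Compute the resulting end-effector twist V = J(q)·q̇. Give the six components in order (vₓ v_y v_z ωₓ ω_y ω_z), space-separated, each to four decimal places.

o_n = [0.1037, 0.4356, -0.6638]
J₁: ẑ×o_n = [-0.4356, 0.1037, 0.0000], ω = ẑ
J2: z=[0.8387, 0.5446, 0.0000] o=[-0.2233, 0.3439, 0.2600] → [-0.5032, 0.7748, -0.1011, 0.8387, 0.5446, 0.0000]
J3: z=[0.1410, -0.2171, -0.9659] o=[-0.1540, 0.9532, 0.1332] → [-0.3269, -0.1365, -0.0170, 0.1410, -0.2171, -0.9659]
J4: z=[-0.5550, 0.7906, -0.2587] o=[0.2744, 1.1010, -0.3344] → [-0.4325, -0.1387, 0.5042, -0.5550, 0.7906, -0.2587]
J5: z=[-0.8186, -0.4638, 0.3389] o=[0.2607, 1.2243, -0.1988] → [0.4829, -0.4339, 0.5727, -0.8186, -0.4638, 0.3389]
J6: z=[0.5743, -0.6704, 0.4698] o=[0.2534, 0.7667, -0.8427] → [0.0356, -0.1731, -0.2905, 0.5743, -0.6704, 0.4698]
V = J·q̇ = [1.2672, -0.8353, -0.1794, -0.0587, -1.8724, -0.3427]

1.2672 -0.8353 -0.1794 -0.0587 -1.8724 -0.3427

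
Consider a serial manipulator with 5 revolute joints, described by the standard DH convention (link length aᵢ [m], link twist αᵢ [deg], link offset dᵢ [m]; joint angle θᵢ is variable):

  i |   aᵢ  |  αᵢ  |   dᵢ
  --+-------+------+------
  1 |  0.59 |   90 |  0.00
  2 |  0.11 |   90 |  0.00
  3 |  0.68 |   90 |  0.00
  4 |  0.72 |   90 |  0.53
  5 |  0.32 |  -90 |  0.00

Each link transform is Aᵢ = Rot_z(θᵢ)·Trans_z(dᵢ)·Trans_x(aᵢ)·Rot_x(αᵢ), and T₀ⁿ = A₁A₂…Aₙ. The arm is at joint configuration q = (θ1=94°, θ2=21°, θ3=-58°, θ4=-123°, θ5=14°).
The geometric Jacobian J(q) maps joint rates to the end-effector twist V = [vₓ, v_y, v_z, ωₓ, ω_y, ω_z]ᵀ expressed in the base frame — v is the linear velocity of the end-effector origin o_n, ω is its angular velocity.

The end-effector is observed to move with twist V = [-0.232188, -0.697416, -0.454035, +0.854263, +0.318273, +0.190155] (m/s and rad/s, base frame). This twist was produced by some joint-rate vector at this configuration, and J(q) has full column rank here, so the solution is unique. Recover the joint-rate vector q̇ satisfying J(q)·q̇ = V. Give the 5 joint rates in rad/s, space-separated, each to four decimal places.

0.8220 0.9030 0.7030 0.0030 -0.0380

o_n = [-0.4188, -0.0686, 0.6842]
J₁: ẑ×o_n = [0.0686, -0.4188, 0.0000], ω = ẑ
J2: z=[0.9976, 0.0698, 0.0000] o=[-0.0412, 0.5886, 0.0000] → [0.0477, -0.6825, -0.6292, 0.9976, 0.0698, 0.0000]
J3: z=[-0.0250, 0.3575, -0.9336] o=[-0.0483, 0.6910, 0.0394] → [-0.4786, 0.3620, 0.1514, -0.0250, 0.3575, -0.9336]
J4: z=[-0.4734, -0.8268, -0.3039] o=[-0.6471, 0.9864, 0.1686] → [-0.7469, 0.1748, 0.6881, -0.4734, -0.8268, -0.3039]
J5: z=[0.7248, -0.1696, -0.6677] o=[-0.5376, 0.1620, 0.4967] → [-0.1857, -0.2152, -0.1470, 0.7248, -0.1696, -0.6677]
q̇ = J⁺·V = [0.8220, 0.9030, 0.7030, 0.0030, -0.0380]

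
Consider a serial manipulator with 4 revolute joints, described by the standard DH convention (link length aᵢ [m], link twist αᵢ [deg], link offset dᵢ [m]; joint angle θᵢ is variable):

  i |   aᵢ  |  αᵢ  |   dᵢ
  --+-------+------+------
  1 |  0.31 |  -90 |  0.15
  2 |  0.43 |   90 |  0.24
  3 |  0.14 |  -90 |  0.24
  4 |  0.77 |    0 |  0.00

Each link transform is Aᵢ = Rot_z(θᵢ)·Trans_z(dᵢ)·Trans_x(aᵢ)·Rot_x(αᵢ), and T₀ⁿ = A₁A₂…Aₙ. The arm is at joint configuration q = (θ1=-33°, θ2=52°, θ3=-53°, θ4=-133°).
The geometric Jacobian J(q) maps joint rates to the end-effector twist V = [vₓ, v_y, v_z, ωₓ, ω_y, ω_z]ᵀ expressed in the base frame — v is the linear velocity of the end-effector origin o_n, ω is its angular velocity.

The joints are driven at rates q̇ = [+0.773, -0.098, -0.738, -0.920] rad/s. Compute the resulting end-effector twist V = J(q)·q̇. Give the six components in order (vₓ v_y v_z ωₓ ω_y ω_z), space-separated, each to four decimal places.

0.0210 1.6652 -0.1566 -1.2220 0.0166 0.8976

o_n = [1.1914, -0.1208, 0.4883]
J₁: ẑ×o_n = [0.1208, 1.1914, -0.0000], ω = ẑ
J2: z=[0.5446, 0.8387, 0.0000] o=[0.2600, -0.1688, 0.1500] → [0.2837, -0.1842, -0.7549, 0.5446, 0.8387, 0.0000]
J3: z=[0.6609, -0.4292, 0.6157] o=[0.6127, -0.1117, -0.1888] → [-0.2851, -0.0913, 0.2424, 0.6609, -0.4292, 0.6157]
J4: z=[0.7401, 0.2369, -0.6293] o=[0.7539, -0.3368, -0.1075] → [0.2771, -0.7162, 0.0562, 0.7401, 0.2369, -0.6293]
V = J·q̇ = [0.0210, 1.6652, -0.1566, -1.2220, 0.0166, 0.8976]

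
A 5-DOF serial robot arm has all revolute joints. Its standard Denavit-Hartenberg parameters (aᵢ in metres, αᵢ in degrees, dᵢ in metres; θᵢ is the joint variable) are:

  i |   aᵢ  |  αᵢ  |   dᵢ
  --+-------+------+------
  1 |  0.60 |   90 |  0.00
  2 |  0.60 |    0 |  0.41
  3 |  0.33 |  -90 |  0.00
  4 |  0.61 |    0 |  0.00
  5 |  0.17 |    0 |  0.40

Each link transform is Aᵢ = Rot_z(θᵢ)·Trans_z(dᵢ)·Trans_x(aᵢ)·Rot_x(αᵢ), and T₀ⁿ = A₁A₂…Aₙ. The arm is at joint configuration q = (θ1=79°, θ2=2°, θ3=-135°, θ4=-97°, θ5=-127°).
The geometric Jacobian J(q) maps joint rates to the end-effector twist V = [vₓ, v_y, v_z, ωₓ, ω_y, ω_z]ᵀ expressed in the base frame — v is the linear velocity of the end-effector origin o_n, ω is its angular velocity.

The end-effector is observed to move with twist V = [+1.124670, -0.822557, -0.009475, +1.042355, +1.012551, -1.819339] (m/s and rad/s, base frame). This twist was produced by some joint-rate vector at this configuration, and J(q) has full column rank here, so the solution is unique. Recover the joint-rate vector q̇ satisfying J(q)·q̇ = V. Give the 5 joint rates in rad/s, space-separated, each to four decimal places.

-0.7070 0.1740 0.6560 0.9530 0.6780

o_n = [1.1482, 1.2042, -0.3494]
J₁: ẑ×o_n = [-1.2042, 1.1482, 0.0000], ω = ẑ
J2: z=[0.9816, -0.1908, 0.0000] o=[0.1145, 0.5890, 0.0000] → [0.0667, 0.3430, 0.8012, 0.9816, -0.1908, 0.0000]
J3: z=[0.9816, -0.1908, 0.0000] o=[0.6314, 1.0994, 0.0209] → [0.0707, 0.3635, 0.2016, 0.9816, -0.1908, 0.0000]
J4: z=[0.1395, 0.7179, -0.6820] o=[0.5884, 0.8784, -0.2204] → [0.1296, -0.3638, -0.3564, 0.1395, 0.7179, -0.6820]
J5: z=[0.1395, 0.7179, -0.6820] o=[1.1924, 0.8127, -0.1660] → [0.1354, 0.0557, 0.0864, 0.1395, 0.7179, -0.6820]
q̇ = J⁺·V = [-0.7070, 0.1740, 0.6560, 0.9530, 0.6780]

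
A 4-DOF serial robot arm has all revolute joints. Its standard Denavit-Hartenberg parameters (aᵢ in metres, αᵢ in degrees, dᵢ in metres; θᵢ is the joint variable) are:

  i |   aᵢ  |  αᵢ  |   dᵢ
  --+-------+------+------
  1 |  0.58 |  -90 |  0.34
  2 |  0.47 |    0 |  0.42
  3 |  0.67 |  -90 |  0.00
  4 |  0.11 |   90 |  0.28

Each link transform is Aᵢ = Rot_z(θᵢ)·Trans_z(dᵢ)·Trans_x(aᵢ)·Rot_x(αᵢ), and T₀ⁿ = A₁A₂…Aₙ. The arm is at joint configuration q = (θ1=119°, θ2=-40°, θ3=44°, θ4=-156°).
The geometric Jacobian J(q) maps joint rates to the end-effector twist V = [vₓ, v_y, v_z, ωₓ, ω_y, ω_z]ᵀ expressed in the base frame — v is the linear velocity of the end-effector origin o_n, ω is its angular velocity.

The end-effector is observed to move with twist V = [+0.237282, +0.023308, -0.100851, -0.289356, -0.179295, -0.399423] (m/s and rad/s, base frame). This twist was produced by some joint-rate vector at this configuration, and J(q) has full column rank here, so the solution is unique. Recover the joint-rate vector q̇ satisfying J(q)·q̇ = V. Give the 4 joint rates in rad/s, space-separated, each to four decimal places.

-0.1630 -0.2400 0.5800 0.2370

o_n = [-1.1282, 1.0767, 0.3231]
J₁: ẑ×o_n = [-1.0767, -1.1282, 0.0000], ω = ẑ
J2: z=[-0.8746, -0.4848, 0.0000] o=[-0.2812, 0.5073, 0.3400] → [0.0082, -0.0148, -0.9086, -0.8746, -0.4848, 0.0000]
J3: z=[-0.8746, -0.4848, 0.0000] o=[-0.8231, 0.6186, 0.6421] → [0.1547, -0.2790, -0.5486, -0.8746, -0.4848, 0.0000]
J4: z=[0.0338, -0.0610, -0.9976] o=[-1.1471, 1.2031, 0.5954] → [-0.1095, -0.0097, -0.0031, 0.0338, -0.0610, -0.9976]
q̇ = J⁺·V = [-0.1630, -0.2400, 0.5800, 0.2370]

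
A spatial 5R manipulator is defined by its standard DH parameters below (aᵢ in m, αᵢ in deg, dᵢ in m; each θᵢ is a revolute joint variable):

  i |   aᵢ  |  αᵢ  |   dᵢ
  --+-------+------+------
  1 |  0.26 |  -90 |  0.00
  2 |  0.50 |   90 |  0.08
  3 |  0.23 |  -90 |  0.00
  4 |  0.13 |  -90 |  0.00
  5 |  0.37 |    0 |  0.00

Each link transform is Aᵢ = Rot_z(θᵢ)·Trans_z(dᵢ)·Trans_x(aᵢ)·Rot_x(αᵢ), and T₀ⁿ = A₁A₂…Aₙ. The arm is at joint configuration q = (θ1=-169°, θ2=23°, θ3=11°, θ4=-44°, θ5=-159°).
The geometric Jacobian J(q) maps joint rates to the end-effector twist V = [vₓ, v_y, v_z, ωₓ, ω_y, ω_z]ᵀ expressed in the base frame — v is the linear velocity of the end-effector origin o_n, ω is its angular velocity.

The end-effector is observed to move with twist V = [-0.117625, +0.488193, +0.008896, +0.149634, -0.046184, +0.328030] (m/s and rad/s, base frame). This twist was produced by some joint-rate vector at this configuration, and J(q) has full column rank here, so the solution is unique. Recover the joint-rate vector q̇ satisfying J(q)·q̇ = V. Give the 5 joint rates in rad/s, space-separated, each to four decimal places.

-0.4290 -0.0120 0.2300 0.1650 -0.5740

o_n = [-0.6505, -0.3551, -0.3520]
J₁: ẑ×o_n = [0.3551, -0.6505, 0.0000], ω = ẑ
J2: z=[0.1908, -0.9816, 0.0000] o=[-0.2552, -0.0496, 0.0000] → [0.3455, 0.0672, -0.4463, 0.1908, -0.9816, 0.0000]
J3: z=[-0.3836, -0.0746, 0.9205] o=[-0.6918, -0.2160, -0.1954] → [0.1398, -0.0221, 0.0565, -0.3836, -0.0746, 0.9205]
J4: z=[0.3597, -0.9301, 0.0746] o=[-0.8874, -0.2987, -0.2836] → [0.0679, 0.0423, 0.2000, 0.3597, -0.9301, 0.0746]
J5: z=[-0.3150, -0.1962, -0.9286] o=[-1.0016, -0.3391, -0.2363] → [0.0078, -0.3624, 0.0740, -0.3150, -0.1962, -0.9286]
q̇ = J⁺·V = [-0.4290, -0.0120, 0.2300, 0.1650, -0.5740]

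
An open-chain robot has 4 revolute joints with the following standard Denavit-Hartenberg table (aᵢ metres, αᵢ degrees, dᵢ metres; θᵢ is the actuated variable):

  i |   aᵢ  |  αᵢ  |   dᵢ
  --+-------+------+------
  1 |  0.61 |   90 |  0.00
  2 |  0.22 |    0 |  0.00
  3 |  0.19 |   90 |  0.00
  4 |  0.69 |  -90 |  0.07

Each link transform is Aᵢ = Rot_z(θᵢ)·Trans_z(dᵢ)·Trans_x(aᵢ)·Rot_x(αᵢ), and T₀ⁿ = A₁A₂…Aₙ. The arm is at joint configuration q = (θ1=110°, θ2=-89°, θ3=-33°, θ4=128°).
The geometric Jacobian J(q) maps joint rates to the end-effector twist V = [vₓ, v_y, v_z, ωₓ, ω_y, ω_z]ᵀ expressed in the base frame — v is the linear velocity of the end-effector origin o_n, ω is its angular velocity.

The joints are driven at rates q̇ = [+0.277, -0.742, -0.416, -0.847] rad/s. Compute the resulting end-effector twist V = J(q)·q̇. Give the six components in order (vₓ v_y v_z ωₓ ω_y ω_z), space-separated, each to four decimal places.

0.1556 0.0746 -0.4688 -1.3338 0.2789 -0.1718

o_n = [0.2787, 0.8239, 0.0163]
J₁: ẑ×o_n = [-0.8239, 0.2787, 0.0000], ω = ẑ
J2: z=[0.9397, 0.3420, 0.0000] o=[-0.2086, 0.5732, 0.0000] → [0.0056, -0.0153, 0.0689, 0.9397, 0.3420, 0.0000]
J3: z=[0.9397, 0.3420, 0.0000] o=[-0.2099, 0.5768, -0.2200] → [0.0808, -0.2220, 0.0651, 0.9397, 0.3420, 0.0000]
J4: z=[0.2900, -0.7969, 0.5299] o=[-0.1755, 0.4822, -0.3811] → [-0.4977, 0.1255, 0.4611, 0.2900, -0.7969, 0.5299]
V = J·q̇ = [0.1556, 0.0746, -0.4688, -1.3338, 0.2789, -0.1718]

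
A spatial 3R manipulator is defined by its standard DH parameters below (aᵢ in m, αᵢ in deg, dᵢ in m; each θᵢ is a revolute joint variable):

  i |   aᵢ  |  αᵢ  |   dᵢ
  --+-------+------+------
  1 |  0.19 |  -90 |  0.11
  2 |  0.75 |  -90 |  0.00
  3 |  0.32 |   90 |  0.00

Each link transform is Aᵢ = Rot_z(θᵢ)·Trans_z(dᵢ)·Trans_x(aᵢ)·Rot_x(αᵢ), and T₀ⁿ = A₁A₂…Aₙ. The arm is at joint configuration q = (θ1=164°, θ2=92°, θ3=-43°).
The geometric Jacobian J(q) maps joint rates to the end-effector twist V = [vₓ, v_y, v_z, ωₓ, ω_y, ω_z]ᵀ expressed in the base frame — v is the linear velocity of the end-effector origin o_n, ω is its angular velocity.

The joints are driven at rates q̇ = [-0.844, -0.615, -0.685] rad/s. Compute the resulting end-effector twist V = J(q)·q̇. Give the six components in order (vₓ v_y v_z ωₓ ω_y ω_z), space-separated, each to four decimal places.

o_n = [-0.2098, -0.1669, -0.8734]
J₁: ẑ×o_n = [0.1669, -0.2098, 0.0000], ω = ẑ
J2: z=[-0.2756, -0.9613, 0.0000] o=[-0.1826, 0.0524, 0.1100] → [0.9453, -0.2711, 0.0343, -0.2756, -0.9613, 0.0000]
J3: z=[0.9607, -0.2755, 0.0349] o=[-0.1575, 0.0452, -0.6395] → [0.0718, 0.2229, -0.2181, 0.9607, -0.2755, 0.0349]
V = J·q̇ = [-0.7714, 0.1911, 0.1283, -0.4885, 0.7799, -0.8679]

-0.7714 0.1911 0.1283 -0.4885 0.7799 -0.8679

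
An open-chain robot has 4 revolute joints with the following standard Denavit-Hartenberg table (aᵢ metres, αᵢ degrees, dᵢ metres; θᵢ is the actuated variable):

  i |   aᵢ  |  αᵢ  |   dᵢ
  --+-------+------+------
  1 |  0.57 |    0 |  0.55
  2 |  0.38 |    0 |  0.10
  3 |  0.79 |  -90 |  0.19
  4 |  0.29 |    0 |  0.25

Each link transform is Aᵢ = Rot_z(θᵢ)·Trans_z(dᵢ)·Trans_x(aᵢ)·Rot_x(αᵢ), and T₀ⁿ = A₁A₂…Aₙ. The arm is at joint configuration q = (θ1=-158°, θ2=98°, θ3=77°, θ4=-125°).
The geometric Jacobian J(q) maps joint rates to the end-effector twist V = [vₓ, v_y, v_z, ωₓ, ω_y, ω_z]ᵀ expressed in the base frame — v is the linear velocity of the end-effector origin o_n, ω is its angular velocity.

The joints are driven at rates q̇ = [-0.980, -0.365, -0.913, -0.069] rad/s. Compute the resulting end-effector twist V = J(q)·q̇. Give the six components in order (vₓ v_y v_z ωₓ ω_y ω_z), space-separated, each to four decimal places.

0.2840 -0.9241 -0.0115 0.0202 -0.0660 -2.2580

o_n = [0.1848, -0.1212, 1.0776]
J₁: ẑ×o_n = [0.1212, 0.1848, -0.0000], ω = ẑ
J2: z=[0.0000, 0.0000, 1.0000] o=[-0.5285, -0.2135, 0.5500] → [-0.0923, 0.7133, 0.0000, 0.0000, 0.0000, 1.0000]
J3: z=[0.0000, 0.0000, 1.0000] o=[-0.3385, -0.5426, 0.6500] → [-0.4214, 0.5233, 0.0000, 0.0000, 0.0000, 1.0000]
J4: z=[-0.2924, 0.9563, 0.0000] o=[0.4170, -0.3116, 0.8400] → [0.2272, 0.0695, 0.1663, -0.2924, 0.9563, 0.0000]
V = J·q̇ = [0.2840, -0.9241, -0.0115, 0.0202, -0.0660, -2.2580]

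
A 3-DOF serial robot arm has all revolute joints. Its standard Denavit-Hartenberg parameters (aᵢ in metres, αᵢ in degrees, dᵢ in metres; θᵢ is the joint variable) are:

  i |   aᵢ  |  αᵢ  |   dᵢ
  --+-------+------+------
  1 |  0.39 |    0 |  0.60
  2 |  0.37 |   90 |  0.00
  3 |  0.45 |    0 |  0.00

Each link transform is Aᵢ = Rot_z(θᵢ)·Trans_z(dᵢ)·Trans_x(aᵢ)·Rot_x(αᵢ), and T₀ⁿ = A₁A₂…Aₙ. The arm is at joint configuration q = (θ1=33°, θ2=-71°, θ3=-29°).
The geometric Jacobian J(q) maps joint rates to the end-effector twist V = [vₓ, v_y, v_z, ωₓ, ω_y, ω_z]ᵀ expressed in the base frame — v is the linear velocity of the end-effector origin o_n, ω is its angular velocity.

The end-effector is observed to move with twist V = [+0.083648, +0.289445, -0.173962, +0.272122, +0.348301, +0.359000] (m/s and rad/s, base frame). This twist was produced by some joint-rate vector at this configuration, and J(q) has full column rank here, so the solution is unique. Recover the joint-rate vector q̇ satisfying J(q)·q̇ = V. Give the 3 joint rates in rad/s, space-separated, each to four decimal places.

0.0430 0.3160 -0.4420

o_n = [0.9288, -0.2577, 0.3818]
J₁: ẑ×o_n = [0.2577, 0.9288, -0.0000], ω = ẑ
J2: z=[0.0000, 0.0000, 1.0000] o=[0.3271, 0.2124, 0.6000] → [0.4701, 0.6017, -0.0000, 0.0000, 0.0000, 1.0000]
J3: z=[-0.6157, -0.7880, 0.0000] o=[0.6186, -0.0154, 0.6000] → [0.1719, -0.1343, 0.3936, -0.6157, -0.7880, 0.0000]
q̇ = J⁺·V = [0.0430, 0.3160, -0.4420]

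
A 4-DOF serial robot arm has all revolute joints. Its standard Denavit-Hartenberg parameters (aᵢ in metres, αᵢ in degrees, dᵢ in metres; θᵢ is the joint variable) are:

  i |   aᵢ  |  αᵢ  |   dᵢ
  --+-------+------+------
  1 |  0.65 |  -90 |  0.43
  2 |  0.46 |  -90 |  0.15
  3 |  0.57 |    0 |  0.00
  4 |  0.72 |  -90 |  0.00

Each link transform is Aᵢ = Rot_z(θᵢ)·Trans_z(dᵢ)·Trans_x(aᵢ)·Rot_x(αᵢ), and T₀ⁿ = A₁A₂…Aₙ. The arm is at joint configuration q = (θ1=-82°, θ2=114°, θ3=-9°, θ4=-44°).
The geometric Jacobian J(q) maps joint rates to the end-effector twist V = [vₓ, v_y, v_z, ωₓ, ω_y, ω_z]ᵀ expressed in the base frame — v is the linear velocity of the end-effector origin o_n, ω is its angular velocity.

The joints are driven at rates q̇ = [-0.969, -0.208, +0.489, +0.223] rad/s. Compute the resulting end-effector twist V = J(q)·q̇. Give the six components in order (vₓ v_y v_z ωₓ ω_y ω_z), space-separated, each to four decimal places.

o_n = [0.8143, 0.0562, -0.9004]
J₁: ẑ×o_n = [-0.0562, 0.8143, 0.0000], ω = ẑ
J2: z=[0.9903, 0.1392, 0.0000] o=[0.0905, -0.6437, 0.4300] → [-0.1852, 1.3174, 0.5923, 0.9903, 0.1392, 0.0000]
J3: z=[-0.1271, 0.9047, 0.4067] o=[0.2130, -0.4375, 0.0098] → [-1.0242, 0.1289, -0.6068, -0.1271, 0.9047, 0.4067]
J4: z=[-0.1271, 0.9047, 0.4067] o=[0.2694, -0.1984, -0.5045] → [-0.4616, 0.1713, -0.5253, -0.1271, 0.9047, 0.4067]
V = J·q̇ = [-0.5108, -0.9619, -0.5371, -0.2965, 0.6152, -0.6794]

-0.5108 -0.9619 -0.5371 -0.2965 0.6152 -0.6794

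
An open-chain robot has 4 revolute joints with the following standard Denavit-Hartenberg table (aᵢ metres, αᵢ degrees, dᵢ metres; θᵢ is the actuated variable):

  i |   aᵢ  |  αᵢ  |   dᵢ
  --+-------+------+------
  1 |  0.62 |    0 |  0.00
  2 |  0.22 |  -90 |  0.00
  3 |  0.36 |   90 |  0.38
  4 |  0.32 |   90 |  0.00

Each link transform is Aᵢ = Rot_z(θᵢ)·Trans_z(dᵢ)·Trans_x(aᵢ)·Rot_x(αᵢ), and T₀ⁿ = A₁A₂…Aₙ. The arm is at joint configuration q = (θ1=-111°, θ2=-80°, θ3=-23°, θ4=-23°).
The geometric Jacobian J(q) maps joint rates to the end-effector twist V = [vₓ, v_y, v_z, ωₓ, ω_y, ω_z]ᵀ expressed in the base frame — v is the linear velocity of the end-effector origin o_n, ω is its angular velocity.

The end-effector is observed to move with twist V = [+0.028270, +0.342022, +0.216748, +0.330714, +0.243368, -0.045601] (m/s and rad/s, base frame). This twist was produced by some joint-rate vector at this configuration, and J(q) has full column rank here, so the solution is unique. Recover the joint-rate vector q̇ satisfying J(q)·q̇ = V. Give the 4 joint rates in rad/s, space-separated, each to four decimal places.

0.2390 -0.9400 -0.3020 0.7120

o_n = [-1.0783, -0.6722, 0.2558]
J₁: ẑ×o_n = [0.6722, -1.0783, 0.0000], ω = ẑ
J2: z=[0.0000, 0.0000, 1.0000] o=[-0.2222, -0.5788, 0.0000] → [0.0933, -0.8561, 0.0000, 0.0000, 0.0000, 1.0000]
J3: z=[-0.1908, -0.9816, 0.0000] o=[-0.4381, -0.5368, 0.0000] → [-0.2511, 0.0488, -0.6025, -0.1908, -0.9816, 0.0000]
J4: z=[0.3836, -0.0746, 0.9205] o=[-0.8359, -0.8466, 0.1407] → [-0.1692, -0.2672, 0.0489, 0.3836, -0.0746, 0.9205]
q̇ = J⁺·V = [0.2390, -0.9400, -0.3020, 0.7120]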